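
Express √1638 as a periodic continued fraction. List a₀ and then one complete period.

[40; 2, 8, 2, 80]

a₀ = ⌊√1638⌋ = 40.
With m₀=0, d₀=1 and mₖ₊₁ = dₖaₖ − mₖ, dₖ₊₁ = (n − mₖ₊₁²)/dₖ, aₖ₊₁ = ⌊(a₀+mₖ₊₁)/dₖ₊₁⌋:
  k=1: m=40, d=38, a=2
  k=2: m=36, d=9, a=8
  k=3: m=36, d=38, a=2
  k=4: m=40, d=1, a=80
d=1 and a=2a₀=80 at k=4, so the next step gives (m, d) = (40, 38) again — its k=1 value — and the period has length 4.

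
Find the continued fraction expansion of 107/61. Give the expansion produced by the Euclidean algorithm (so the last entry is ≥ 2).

[1; 1, 3, 15]

107 = 1×61 + 46
61 = 1×46 + 15
46 = 3×15 + 1
15 = 15×1 + 0  (stop)
So 107/61 = [1; 1, 3, 15].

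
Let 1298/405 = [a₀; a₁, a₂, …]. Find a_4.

3

1298 = 3·405 + 83   →  a_0 = 3
405 = 4·83 + 73   →  a_1 = 4
83 = 1·73 + 10   →  a_2 = 1
73 = 7·10 + 3   →  a_3 = 7
10 = 3·3 + 1   →  a_4 = 3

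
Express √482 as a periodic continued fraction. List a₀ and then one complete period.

a₀ = ⌊√482⌋ = 21.
With m₀=0, d₀=1 and mₖ₊₁ = dₖaₖ − mₖ, dₖ₊₁ = (n − mₖ₊₁²)/dₖ, aₖ₊₁ = ⌊(a₀+mₖ₊₁)/dₖ₊₁⌋:
  k=1: m=21, d=41, a=1
  k=2: m=20, d=2, a=20
  k=3: m=20, d=41, a=1
  k=4: m=21, d=1, a=42
d=1 and a=2a₀=42 at k=4, so the next step gives (m, d) = (21, 41) again — its k=1 value — and the period has length 4.

[21; 1, 20, 1, 42]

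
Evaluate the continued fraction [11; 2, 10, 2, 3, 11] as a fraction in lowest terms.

Fold from the inside: start with 11/1.
  3 + 1/11 = 34/11
  2 + 11/34 = 79/34
  10 + 34/79 = 824/79
  2 + 79/824 = 1727/824
  11 + 824/1727 = 19821/1727

19821/1727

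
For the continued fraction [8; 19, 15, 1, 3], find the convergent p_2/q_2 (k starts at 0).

Using pₖ = aₖpₖ₋₁ + pₖ₋₂, qₖ = aₖqₖ₋₁ + qₖ₋₂ (with p₋₁=1, p₋₂=0, q₋₁=0, q₋₂=1):
  k=0: a=8, p=8, q=1
  k=1: a=19, p=153, q=19
  k=2: a=15, p=2303, q=286

2303/286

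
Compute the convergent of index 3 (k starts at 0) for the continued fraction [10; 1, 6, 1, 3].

Using pₖ = aₖpₖ₋₁ + pₖ₋₂, qₖ = aₖqₖ₋₁ + qₖ₋₂ (with p₋₁=1, p₋₂=0, q₋₁=0, q₋₂=1):
  k=0: a=10, p=10, q=1
  k=1: a=1, p=11, q=1
  k=2: a=6, p=76, q=7
  k=3: a=1, p=87, q=8

87/8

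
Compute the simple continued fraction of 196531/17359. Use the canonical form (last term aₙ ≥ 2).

196531 = 11*17359 + 5582
17359 = 3*5582 + 613
5582 = 9*613 + 65
613 = 9*65 + 28
65 = 2*28 + 9
28 = 3*9 + 1
9 = 9*1 + 0  (stop)
So 196531/17359 = [11; 3, 9, 9, 2, 3, 9].

[11; 3, 9, 9, 2, 3, 9]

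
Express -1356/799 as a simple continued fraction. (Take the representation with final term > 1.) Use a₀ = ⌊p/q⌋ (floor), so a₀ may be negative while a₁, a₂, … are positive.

[-2; 3, 3, 3, 5, 1, 3]

-1356 = -2*799 + 242
799 = 3*242 + 73
242 = 3*73 + 23
73 = 3*23 + 4
23 = 5*4 + 3
4 = 1*3 + 1
3 = 3*1 + 0  (stop)
So -1356/799 = [-2; 3, 3, 3, 5, 1, 3].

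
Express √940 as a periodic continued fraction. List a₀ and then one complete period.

[30; 1, 1, 1, 14, 1, 1, 1, 60]

a₀ = ⌊√940⌋ = 30.
With m₀=0, d₀=1 and mₖ₊₁ = dₖaₖ − mₖ, dₖ₊₁ = (n − mₖ₊₁²)/dₖ, aₖ₊₁ = ⌊(a₀+mₖ₊₁)/dₖ₊₁⌋:
  k=1: m=30, d=40, a=1
  k=2: m=10, d=21, a=1
  k=3: m=11, d=39, a=1
  k=4: m=28, d=4, a=14
  k=5: m=28, d=39, a=1
  k=6: m=11, d=21, a=1
  k=7: m=10, d=40, a=1
  k=8: m=30, d=1, a=60
d=1 and a=2a₀=60 at k=8, so the next step gives (m, d) = (30, 40) again — its k=1 value — and the period has length 8.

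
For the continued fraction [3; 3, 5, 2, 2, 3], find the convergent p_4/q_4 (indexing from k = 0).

Using pₖ = aₖpₖ₋₁ + pₖ₋₂, qₖ = aₖqₖ₋₁ + qₖ₋₂ (with p₋₁=1, p₋₂=0, q₋₁=0, q₋₂=1):
  k=0: a=3, p=3, q=1
  k=1: a=3, p=10, q=3
  k=2: a=5, p=53, q=16
  k=3: a=2, p=116, q=35
  k=4: a=2, p=285, q=86

285/86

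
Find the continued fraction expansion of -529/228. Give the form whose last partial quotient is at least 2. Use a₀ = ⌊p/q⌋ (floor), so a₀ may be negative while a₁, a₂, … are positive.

-529 = -3*228 + 155
228 = 1*155 + 73
155 = 2*73 + 9
73 = 8*9 + 1
9 = 9*1 + 0  (stop)
So -529/228 = [-3; 1, 2, 8, 9].

[-3; 1, 2, 8, 9]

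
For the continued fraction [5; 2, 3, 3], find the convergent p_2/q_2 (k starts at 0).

Using pₖ = aₖpₖ₋₁ + pₖ₋₂, qₖ = aₖqₖ₋₁ + qₖ₋₂ (with p₋₁=1, p₋₂=0, q₋₁=0, q₋₂=1):
  k=0: a=5, p=5, q=1
  k=1: a=2, p=11, q=2
  k=2: a=3, p=38, q=7

38/7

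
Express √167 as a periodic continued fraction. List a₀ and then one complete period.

a₀ = ⌊√167⌋ = 12.
With m₀=0, d₀=1 and mₖ₊₁ = dₖaₖ − mₖ, dₖ₊₁ = (n − mₖ₊₁²)/dₖ, aₖ₊₁ = ⌊(a₀+mₖ₊₁)/dₖ₊₁⌋:
  k=1: m=12, d=23, a=1
  k=2: m=11, d=2, a=11
  k=3: m=11, d=23, a=1
  k=4: m=12, d=1, a=24
d=1 and a=2a₀=24 at k=4, so the next step gives (m, d) = (12, 23) again — its k=1 value — and the period has length 4.

[12; 1, 11, 1, 24]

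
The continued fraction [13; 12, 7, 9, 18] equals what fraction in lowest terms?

184082/14071

Using pₖ = aₖpₖ₋₁ + pₖ₋₂ and qₖ = aₖqₖ₋₁ + qₖ₋₂:
  k=0: a=13, p=13, q=1
  k=1: a=12, p=157, q=12
  k=2: a=7, p=1112, q=85
  k=3: a=9, p=10165, q=777
  k=4: a=18, p=184082, q=14071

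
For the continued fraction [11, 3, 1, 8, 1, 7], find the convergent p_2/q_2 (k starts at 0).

45/4

Using pₖ = aₖpₖ₋₁ + pₖ₋₂, qₖ = aₖqₖ₋₁ + qₖ₋₂ (with p₋₁=1, p₋₂=0, q₋₁=0, q₋₂=1):
  k=0: a=11, p=11, q=1
  k=1: a=3, p=34, q=3
  k=2: a=1, p=45, q=4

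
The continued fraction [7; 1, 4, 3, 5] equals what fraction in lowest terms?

664/85

Fold from the inside: start with 5/1.
  3 + 1/5 = 16/5
  4 + 5/16 = 69/16
  1 + 16/69 = 85/69
  7 + 69/85 = 664/85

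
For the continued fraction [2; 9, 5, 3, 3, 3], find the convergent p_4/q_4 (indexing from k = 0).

Using pₖ = aₖpₖ₋₁ + pₖ₋₂, qₖ = aₖqₖ₋₁ + qₖ₋₂ (with p₋₁=1, p₋₂=0, q₋₁=0, q₋₂=1):
  k=0: a=2, p=2, q=1
  k=1: a=9, p=19, q=9
  k=2: a=5, p=97, q=46
  k=3: a=3, p=310, q=147
  k=4: a=3, p=1027, q=487

1027/487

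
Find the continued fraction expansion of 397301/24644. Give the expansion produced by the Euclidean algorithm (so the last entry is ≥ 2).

397301 = 16*24644 + 2997
24644 = 8*2997 + 668
2997 = 4*668 + 325
668 = 2*325 + 18
325 = 18*18 + 1
18 = 18*1 + 0  (stop)
So 397301/24644 = [16; 8, 4, 2, 18, 18].

[16; 8, 4, 2, 18, 18]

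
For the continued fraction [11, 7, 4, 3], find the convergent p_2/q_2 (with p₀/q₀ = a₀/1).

323/29

Using pₖ = aₖpₖ₋₁ + pₖ₋₂, qₖ = aₖqₖ₋₁ + qₖ₋₂ (with p₋₁=1, p₋₂=0, q₋₁=0, q₋₂=1):
  k=0: a=11, p=11, q=1
  k=1: a=7, p=78, q=7
  k=2: a=4, p=323, q=29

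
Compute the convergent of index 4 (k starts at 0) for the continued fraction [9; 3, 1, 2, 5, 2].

547/59

Using pₖ = aₖpₖ₋₁ + pₖ₋₂, qₖ = aₖqₖ₋₁ + qₖ₋₂ (with p₋₁=1, p₋₂=0, q₋₁=0, q₋₂=1):
  k=0: a=9, p=9, q=1
  k=1: a=3, p=28, q=3
  k=2: a=1, p=37, q=4
  k=3: a=2, p=102, q=11
  k=4: a=5, p=547, q=59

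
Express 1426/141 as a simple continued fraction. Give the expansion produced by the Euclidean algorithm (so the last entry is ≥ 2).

[10; 8, 1, 4, 3]

1426 = 10*141 + 16
141 = 8*16 + 13
16 = 1*13 + 3
13 = 4*3 + 1
3 = 3*1 + 0  (stop)
So 1426/141 = [10; 8, 1, 4, 3].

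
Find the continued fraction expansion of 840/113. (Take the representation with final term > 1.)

[7; 2, 3, 3, 1, 3]

840 = 7·113 + 49
113 = 2·49 + 15
49 = 3·15 + 4
15 = 3·4 + 3
4 = 1·3 + 1
3 = 3·1 + 0  (stop)
So 840/113 = [7; 2, 3, 3, 1, 3].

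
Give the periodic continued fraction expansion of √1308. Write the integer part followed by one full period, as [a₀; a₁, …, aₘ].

a₀ = ⌊√1308⌋ = 36.
With m₀=0, d₀=1 and mₖ₊₁ = dₖaₖ − mₖ, dₖ₊₁ = (n − mₖ₊₁²)/dₖ, aₖ₊₁ = ⌊(a₀+mₖ₊₁)/dₖ₊₁⌋:
  k=1: m=36, d=12, a=6
  k=2: m=36, d=1, a=72
d=1 and a=2a₀=72 at k=2, so the next step gives (m, d) = (36, 12) again — its k=1 value — and the period has length 2.

[36; 6, 72]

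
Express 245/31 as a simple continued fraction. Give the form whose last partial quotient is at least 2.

245 = 7*31 + 28
31 = 1*28 + 3
28 = 9*3 + 1
3 = 3*1 + 0  (stop)
So 245/31 = [7; 1, 9, 3].

[7; 1, 9, 3]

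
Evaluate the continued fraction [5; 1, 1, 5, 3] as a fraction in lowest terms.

194/35

Using pₖ = aₖpₖ₋₁ + pₖ₋₂ and qₖ = aₖqₖ₋₁ + qₖ₋₂:
  k=0: a=5, p=5, q=1
  k=1: a=1, p=6, q=1
  k=2: a=1, p=11, q=2
  k=3: a=5, p=61, q=11
  k=4: a=3, p=194, q=35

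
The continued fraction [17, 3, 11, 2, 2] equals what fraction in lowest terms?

3049/176

Fold from the inside: start with 2/1.
  2 + 1/2 = 5/2
  11 + 2/5 = 57/5
  3 + 5/57 = 176/57
  17 + 57/176 = 3049/176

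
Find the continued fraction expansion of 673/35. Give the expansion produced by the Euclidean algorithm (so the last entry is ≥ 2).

[19; 4, 2, 1, 2]

673 = 19*35 + 8
35 = 4*8 + 3
8 = 2*3 + 2
3 = 1*2 + 1
2 = 2*1 + 0  (stop)
So 673/35 = [19; 4, 2, 1, 2].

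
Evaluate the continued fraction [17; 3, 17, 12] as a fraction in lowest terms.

Fold from the inside: start with 12/1.
  17 + 1/12 = 205/12
  3 + 12/205 = 627/205
  17 + 205/627 = 10864/627

10864/627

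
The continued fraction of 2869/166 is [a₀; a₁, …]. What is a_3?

1

2869 = 17·166 + 47   →  a_0 = 17
166 = 3·47 + 25   →  a_1 = 3
47 = 1·25 + 22   →  a_2 = 1
25 = 1·22 + 3   →  a_3 = 1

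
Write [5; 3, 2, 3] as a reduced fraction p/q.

127/24

Using pₖ = aₖpₖ₋₁ + pₖ₋₂ and qₖ = aₖqₖ₋₁ + qₖ₋₂:
  k=0: a=5, p=5, q=1
  k=1: a=3, p=16, q=3
  k=2: a=2, p=37, q=7
  k=3: a=3, p=127, q=24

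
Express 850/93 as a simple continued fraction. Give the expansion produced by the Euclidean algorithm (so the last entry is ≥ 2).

850 = 9×93 + 13
93 = 7×13 + 2
13 = 6×2 + 1
2 = 2×1 + 0  (stop)
So 850/93 = [9; 7, 6, 2].

[9; 7, 6, 2]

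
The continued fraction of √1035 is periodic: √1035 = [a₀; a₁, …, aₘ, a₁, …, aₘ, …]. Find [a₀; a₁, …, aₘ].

[32; 5, 1, 5, 64]

a₀ = ⌊√1035⌋ = 32.
With m₀=0, d₀=1 and mₖ₊₁ = dₖaₖ − mₖ, dₖ₊₁ = (n − mₖ₊₁²)/dₖ, aₖ₊₁ = ⌊(a₀+mₖ₊₁)/dₖ₊₁⌋:
  k=1: m=32, d=11, a=5
  k=2: m=23, d=46, a=1
  k=3: m=23, d=11, a=5
  k=4: m=32, d=1, a=64
d=1 and a=2a₀=64 at k=4, so the next step gives (m, d) = (32, 11) again — its k=1 value — and the period has length 4.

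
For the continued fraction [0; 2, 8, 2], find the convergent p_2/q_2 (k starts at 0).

8/17

Using pₖ = aₖpₖ₋₁ + pₖ₋₂, qₖ = aₖqₖ₋₁ + qₖ₋₂ (with p₋₁=1, p₋₂=0, q₋₁=0, q₋₂=1):
  k=0: a=0, p=0, q=1
  k=1: a=2, p=1, q=2
  k=2: a=8, p=8, q=17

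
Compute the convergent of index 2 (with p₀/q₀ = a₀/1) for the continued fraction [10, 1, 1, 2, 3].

Using pₖ = aₖpₖ₋₁ + pₖ₋₂, qₖ = aₖqₖ₋₁ + qₖ₋₂ (with p₋₁=1, p₋₂=0, q₋₁=0, q₋₂=1):
  k=0: a=10, p=10, q=1
  k=1: a=1, p=11, q=1
  k=2: a=1, p=21, q=2

21/2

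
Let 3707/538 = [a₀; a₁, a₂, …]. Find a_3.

8

3707 = 6·538 + 479   →  a_0 = 6
538 = 1·479 + 59   →  a_1 = 1
479 = 8·59 + 7   →  a_2 = 8
59 = 8·7 + 3   →  a_3 = 8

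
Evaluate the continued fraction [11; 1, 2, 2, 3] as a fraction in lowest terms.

Fold from the inside: start with 3/1.
  2 + 1/3 = 7/3
  2 + 3/7 = 17/7
  1 + 7/17 = 24/17
  11 + 17/24 = 281/24

281/24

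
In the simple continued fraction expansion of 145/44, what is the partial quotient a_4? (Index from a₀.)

145 = 3·44 + 13   →  a_0 = 3
44 = 3·13 + 5   →  a_1 = 3
13 = 2·5 + 3   →  a_2 = 2
5 = 1·3 + 2   →  a_3 = 1
3 = 1·2 + 1   →  a_4 = 1

1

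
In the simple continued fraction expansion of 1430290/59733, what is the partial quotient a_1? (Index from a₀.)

1

1430290 = 23·59733 + 56431   →  a_0 = 23
59733 = 1·56431 + 3302   →  a_1 = 1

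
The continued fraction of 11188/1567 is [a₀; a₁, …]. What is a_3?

11188 = 7·1567 + 219   →  a_0 = 7
1567 = 7·219 + 34   →  a_1 = 7
219 = 6·34 + 15   →  a_2 = 6
34 = 2·15 + 4   →  a_3 = 2

2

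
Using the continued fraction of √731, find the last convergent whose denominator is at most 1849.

√731 = [27; 27, 54, …] (period length 2).
Convergents:
  p_0/q_0 = 27/1
  p_1/q_1 = 730/27
  p_2/q_2 = 39447/1459
  p_3/q_3 = 1065799/39420
q_2 = 1459 ≤ 1849 < 39420 = q_3, so the answer is 39447/1459.

39447/1459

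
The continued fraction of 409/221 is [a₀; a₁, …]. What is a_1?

1

409 = 1·221 + 188   →  a_0 = 1
221 = 1·188 + 33   →  a_1 = 1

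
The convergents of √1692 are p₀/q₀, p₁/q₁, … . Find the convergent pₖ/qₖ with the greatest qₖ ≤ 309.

√1692 = [41; 7, 2, 7, 82, …] (period length 4).
Convergents:
  p_0/q_0 = 41/1
  p_1/q_1 = 288/7
  p_2/q_2 = 617/15
  p_3/q_3 = 4607/112
  p_4/q_4 = 378391/9199
q_3 = 112 ≤ 309 < 9199 = q_4, so the answer is 4607/112.

4607/112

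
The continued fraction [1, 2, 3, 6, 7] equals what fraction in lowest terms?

451/315

Fold from the inside: start with 7/1.
  6 + 1/7 = 43/7
  3 + 7/43 = 136/43
  2 + 43/136 = 315/136
  1 + 136/315 = 451/315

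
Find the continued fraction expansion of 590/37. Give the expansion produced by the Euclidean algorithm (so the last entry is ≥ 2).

590 = 15*37 + 35
37 = 1*35 + 2
35 = 17*2 + 1
2 = 2*1 + 0  (stop)
So 590/37 = [15; 1, 17, 2].

[15; 1, 17, 2]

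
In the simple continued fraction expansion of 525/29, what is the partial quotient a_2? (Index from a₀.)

1

525 = 18·29 + 3   →  a_0 = 18
29 = 9·3 + 2   →  a_1 = 9
3 = 1·2 + 1   →  a_2 = 1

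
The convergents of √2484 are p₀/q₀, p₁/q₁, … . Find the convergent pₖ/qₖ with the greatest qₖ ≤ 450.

√2484 = [49; 1, 5, 4, 5, 1, 98, …] (period length 6).
Convergents:
  p_0/q_0 = 49/1
  p_1/q_1 = 50/1
  p_2/q_2 = 299/6
  p_3/q_3 = 1246/25
  p_4/q_4 = 6529/131
  p_5/q_5 = 7775/156
  p_6/q_6 = 768479/15419
q_5 = 156 ≤ 450 < 15419 = q_6, so the answer is 7775/156.

7775/156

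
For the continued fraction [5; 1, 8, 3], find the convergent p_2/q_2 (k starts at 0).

53/9

Using pₖ = aₖpₖ₋₁ + pₖ₋₂, qₖ = aₖqₖ₋₁ + qₖ₋₂ (with p₋₁=1, p₋₂=0, q₋₁=0, q₋₂=1):
  k=0: a=5, p=5, q=1
  k=1: a=1, p=6, q=1
  k=2: a=8, p=53, q=9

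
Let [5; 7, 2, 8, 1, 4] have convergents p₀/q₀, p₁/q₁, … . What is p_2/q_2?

Using pₖ = aₖpₖ₋₁ + pₖ₋₂, qₖ = aₖqₖ₋₁ + qₖ₋₂ (with p₋₁=1, p₋₂=0, q₋₁=0, q₋₂=1):
  k=0: a=5, p=5, q=1
  k=1: a=7, p=36, q=7
  k=2: a=2, p=77, q=15

77/15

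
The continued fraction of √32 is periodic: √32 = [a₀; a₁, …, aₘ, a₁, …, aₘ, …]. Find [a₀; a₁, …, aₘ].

a₀ = ⌊√32⌋ = 5.
With m₀=0, d₀=1 and mₖ₊₁ = dₖaₖ − mₖ, dₖ₊₁ = (n − mₖ₊₁²)/dₖ, aₖ₊₁ = ⌊(a₀+mₖ₊₁)/dₖ₊₁⌋:
  k=1: m=5, d=7, a=1
  k=2: m=2, d=4, a=1
  k=3: m=2, d=7, a=1
  k=4: m=5, d=1, a=10
d=1 and a=2a₀=10 at k=4, so the next step gives (m, d) = (5, 7) again — its k=1 value — and the period has length 4.

[5; 1, 1, 1, 10]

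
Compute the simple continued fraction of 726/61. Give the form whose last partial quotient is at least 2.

726 = 11×61 + 55
61 = 1×55 + 6
55 = 9×6 + 1
6 = 6×1 + 0  (stop)
So 726/61 = [11; 1, 9, 6].

[11; 1, 9, 6]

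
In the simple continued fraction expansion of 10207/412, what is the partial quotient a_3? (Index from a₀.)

2

10207 = 24·412 + 319   →  a_0 = 24
412 = 1·319 + 93   →  a_1 = 1
319 = 3·93 + 40   →  a_2 = 3
93 = 2·40 + 13   →  a_3 = 2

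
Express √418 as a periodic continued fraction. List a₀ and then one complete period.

a₀ = ⌊√418⌋ = 20.
With m₀=0, d₀=1 and mₖ₊₁ = dₖaₖ − mₖ, dₖ₊₁ = (n − mₖ₊₁²)/dₖ, aₖ₊₁ = ⌊(a₀+mₖ₊₁)/dₖ₊₁⌋:
  k=1: m=20, d=18, a=2
  k=2: m=16, d=9, a=4
  k=3: m=20, d=2, a=20
  k=4: m=20, d=9, a=4
  k=5: m=16, d=18, a=2
  k=6: m=20, d=1, a=40
d=1 and a=2a₀=40 at k=6, so the next step gives (m, d) = (20, 18) again — its k=1 value — and the period has length 6.

[20; 2, 4, 20, 4, 2, 40]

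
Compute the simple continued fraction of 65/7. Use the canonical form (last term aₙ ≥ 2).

65 = 9·7 + 2
7 = 3·2 + 1
2 = 2·1 + 0  (stop)
So 65/7 = [9; 3, 2].

[9; 3, 2]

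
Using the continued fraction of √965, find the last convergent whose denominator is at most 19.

497/16

√965 = [31; 15, 1, 1, 15, 62, …] (period length 5).
Convergents:
  p_0/q_0 = 31/1
  p_1/q_1 = 466/15
  p_2/q_2 = 497/16
  p_3/q_3 = 963/31
q_2 = 16 ≤ 19 < 31 = q_3, so the answer is 497/16.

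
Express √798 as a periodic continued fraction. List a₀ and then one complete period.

[28; 4, 56]

a₀ = ⌊√798⌋ = 28.
With m₀=0, d₀=1 and mₖ₊₁ = dₖaₖ − mₖ, dₖ₊₁ = (n − mₖ₊₁²)/dₖ, aₖ₊₁ = ⌊(a₀+mₖ₊₁)/dₖ₊₁⌋:
  k=1: m=28, d=14, a=4
  k=2: m=28, d=1, a=56
d=1 and a=2a₀=56 at k=2, so the next step gives (m, d) = (28, 14) again — its k=1 value — and the period has length 2.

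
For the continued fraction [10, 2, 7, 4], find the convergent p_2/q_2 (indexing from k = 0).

157/15

Using pₖ = aₖpₖ₋₁ + pₖ₋₂, qₖ = aₖqₖ₋₁ + qₖ₋₂ (with p₋₁=1, p₋₂=0, q₋₁=0, q₋₂=1):
  k=0: a=10, p=10, q=1
  k=1: a=2, p=21, q=2
  k=2: a=7, p=157, q=15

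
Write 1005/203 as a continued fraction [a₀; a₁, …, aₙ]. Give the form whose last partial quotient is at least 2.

1005 = 4*203 + 193
203 = 1*193 + 10
193 = 19*10 + 3
10 = 3*3 + 1
3 = 3*1 + 0  (stop)
So 1005/203 = [4; 1, 19, 3, 3].

[4; 1, 19, 3, 3]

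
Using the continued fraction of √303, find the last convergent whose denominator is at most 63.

1027/59

√303 = [17; 2, 2, 5, 2, 2, 34, …] (period length 6).
Convergents:
  p_0/q_0 = 17/1
  p_1/q_1 = 35/2
  p_2/q_2 = 87/5
  p_3/q_3 = 470/27
  p_4/q_4 = 1027/59
  p_5/q_5 = 2524/145
q_4 = 59 ≤ 63 < 145 = q_5, so the answer is 1027/59.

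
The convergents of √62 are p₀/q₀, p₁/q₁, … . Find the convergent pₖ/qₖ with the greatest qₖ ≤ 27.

√62 = [7; 1, 6, 1, 14, …] (period length 4).
Convergents:
  p_0/q_0 = 7/1
  p_1/q_1 = 8/1
  p_2/q_2 = 55/7
  p_3/q_3 = 63/8
  p_4/q_4 = 937/119
q_3 = 8 ≤ 27 < 119 = q_4, so the answer is 63/8.

63/8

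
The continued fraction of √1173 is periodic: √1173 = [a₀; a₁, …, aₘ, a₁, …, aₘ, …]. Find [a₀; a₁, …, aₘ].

a₀ = ⌊√1173⌋ = 34.

[34; 4, 68]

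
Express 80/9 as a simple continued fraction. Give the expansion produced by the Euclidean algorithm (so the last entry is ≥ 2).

80 = 8×9 + 8
9 = 1×8 + 1
8 = 8×1 + 0  (stop)
So 80/9 = [8; 1, 8].

[8; 1, 8]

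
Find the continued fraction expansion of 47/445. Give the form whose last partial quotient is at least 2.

47 = 0×445 + 47
445 = 9×47 + 22
47 = 2×22 + 3
22 = 7×3 + 1
3 = 3×1 + 0  (stop)
So 47/445 = [0; 9, 2, 7, 3].

[0; 9, 2, 7, 3]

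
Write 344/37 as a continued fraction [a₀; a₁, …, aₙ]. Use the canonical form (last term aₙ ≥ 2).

[9; 3, 2, 1, 3]

344 = 9×37 + 11
37 = 3×11 + 4
11 = 2×4 + 3
4 = 1×3 + 1
3 = 3×1 + 0  (stop)
So 344/37 = [9; 3, 2, 1, 3].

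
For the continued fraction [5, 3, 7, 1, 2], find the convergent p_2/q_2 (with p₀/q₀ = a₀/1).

117/22

Using pₖ = aₖpₖ₋₁ + pₖ₋₂, qₖ = aₖqₖ₋₁ + qₖ₋₂ (with p₋₁=1, p₋₂=0, q₋₁=0, q₋₂=1):
  k=0: a=5, p=5, q=1
  k=1: a=3, p=16, q=3
  k=2: a=7, p=117, q=22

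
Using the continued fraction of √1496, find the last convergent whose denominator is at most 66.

√1496 = [38; 1, 2, 9, 2, 1, 76, …] (period length 6).
Convergents:
  p_0/q_0 = 38/1
  p_1/q_1 = 39/1
  p_2/q_2 = 116/3
  p_3/q_3 = 1083/28
  p_4/q_4 = 2282/59
  p_5/q_5 = 3365/87
q_4 = 59 ≤ 66 < 87 = q_5, so the answer is 2282/59.

2282/59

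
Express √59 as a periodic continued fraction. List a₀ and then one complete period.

a₀ = ⌊√59⌋ = 7.

[7; 1, 2, 7, 2, 1, 14]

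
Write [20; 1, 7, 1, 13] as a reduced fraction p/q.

2611/125

Fold from the inside: start with 13/1.
  1 + 1/13 = 14/13
  7 + 13/14 = 111/14
  1 + 14/111 = 125/111
  20 + 111/125 = 2611/125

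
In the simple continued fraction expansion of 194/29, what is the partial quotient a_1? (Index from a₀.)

1

194 = 6·29 + 20   →  a_0 = 6
29 = 1·20 + 9   →  a_1 = 1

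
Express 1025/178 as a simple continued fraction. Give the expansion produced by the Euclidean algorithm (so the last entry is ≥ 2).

1025 = 5·178 + 135
178 = 1·135 + 43
135 = 3·43 + 6
43 = 7·6 + 1
6 = 6·1 + 0  (stop)
So 1025/178 = [5; 1, 3, 7, 6].

[5; 1, 3, 7, 6]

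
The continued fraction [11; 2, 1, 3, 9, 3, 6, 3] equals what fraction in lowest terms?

71915/6329

Fold from the inside: start with 3/1.
  6 + 1/3 = 19/3
  3 + 3/19 = 60/19
  9 + 19/60 = 559/60
  3 + 60/559 = 1737/559
  1 + 559/1737 = 2296/1737
  2 + 1737/2296 = 6329/2296
  11 + 2296/6329 = 71915/6329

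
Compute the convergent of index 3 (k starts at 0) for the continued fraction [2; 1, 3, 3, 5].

Using pₖ = aₖpₖ₋₁ + pₖ₋₂, qₖ = aₖqₖ₋₁ + qₖ₋₂ (with p₋₁=1, p₋₂=0, q₋₁=0, q₋₂=1):
  k=0: a=2, p=2, q=1
  k=1: a=1, p=3, q=1
  k=2: a=3, p=11, q=4
  k=3: a=3, p=36, q=13

36/13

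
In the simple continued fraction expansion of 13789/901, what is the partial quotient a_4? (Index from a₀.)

13789 = 15·901 + 274   →  a_0 = 15
901 = 3·274 + 79   →  a_1 = 3
274 = 3·79 + 37   →  a_2 = 3
79 = 2·37 + 5   →  a_3 = 2
37 = 7·5 + 2   →  a_4 = 7

7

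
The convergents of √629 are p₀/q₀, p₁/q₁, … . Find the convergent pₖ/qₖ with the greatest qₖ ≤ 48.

√629 = [25; 12, 1, 1, 12, 50, …] (period length 5).
Convergents:
  p_0/q_0 = 25/1
  p_1/q_1 = 301/12
  p_2/q_2 = 326/13
  p_3/q_3 = 627/25
  p_4/q_4 = 7850/313
q_3 = 25 ≤ 48 < 313 = q_4, so the answer is 627/25.

627/25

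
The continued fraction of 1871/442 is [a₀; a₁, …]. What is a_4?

1871 = 4·442 + 103   →  a_0 = 4
442 = 4·103 + 30   →  a_1 = 4
103 = 3·30 + 13   →  a_2 = 3
30 = 2·13 + 4   →  a_3 = 2
13 = 3·4 + 1   →  a_4 = 3

3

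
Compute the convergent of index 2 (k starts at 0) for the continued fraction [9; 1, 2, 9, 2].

Using pₖ = aₖpₖ₋₁ + pₖ₋₂, qₖ = aₖqₖ₋₁ + qₖ₋₂ (with p₋₁=1, p₋₂=0, q₋₁=0, q₋₂=1):
  k=0: a=9, p=9, q=1
  k=1: a=1, p=10, q=1
  k=2: a=2, p=29, q=3

29/3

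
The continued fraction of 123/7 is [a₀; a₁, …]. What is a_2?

1

123 = 17·7 + 4   →  a_0 = 17
7 = 1·4 + 3   →  a_1 = 1
4 = 1·3 + 1   →  a_2 = 1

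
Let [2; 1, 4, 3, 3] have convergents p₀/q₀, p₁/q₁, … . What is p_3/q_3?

Using pₖ = aₖpₖ₋₁ + pₖ₋₂, qₖ = aₖqₖ₋₁ + qₖ₋₂ (with p₋₁=1, p₋₂=0, q₋₁=0, q₋₂=1):
  k=0: a=2, p=2, q=1
  k=1: a=1, p=3, q=1
  k=2: a=4, p=14, q=5
  k=3: a=3, p=45, q=16

45/16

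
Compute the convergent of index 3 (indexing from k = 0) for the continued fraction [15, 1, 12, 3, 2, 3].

Using pₖ = aₖpₖ₋₁ + pₖ₋₂, qₖ = aₖqₖ₋₁ + qₖ₋₂ (with p₋₁=1, p₋₂=0, q₋₁=0, q₋₂=1):
  k=0: a=15, p=15, q=1
  k=1: a=1, p=16, q=1
  k=2: a=12, p=207, q=13
  k=3: a=3, p=637, q=40

637/40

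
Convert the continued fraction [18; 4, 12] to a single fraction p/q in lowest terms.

894/49

Using pₖ = aₖpₖ₋₁ + pₖ₋₂ and qₖ = aₖqₖ₋₁ + qₖ₋₂:
  k=0: a=18, p=18, q=1
  k=1: a=4, p=73, q=4
  k=2: a=12, p=894, q=49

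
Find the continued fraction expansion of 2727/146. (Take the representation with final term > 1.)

[18; 1, 2, 9, 2, 2]

2727 = 18·146 + 99
146 = 1·99 + 47
99 = 2·47 + 5
47 = 9·5 + 2
5 = 2·2 + 1
2 = 2·1 + 0  (stop)
So 2727/146 = [18; 1, 2, 9, 2, 2].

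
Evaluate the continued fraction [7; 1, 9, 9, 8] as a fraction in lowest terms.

5831/738

Fold from the inside: start with 8/1.
  9 + 1/8 = 73/8
  9 + 8/73 = 665/73
  1 + 73/665 = 738/665
  7 + 665/738 = 5831/738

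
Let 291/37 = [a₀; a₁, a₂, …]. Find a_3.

291 = 7·37 + 32   →  a_0 = 7
37 = 1·32 + 5   →  a_1 = 1
32 = 6·5 + 2   →  a_2 = 6
5 = 2·2 + 1   →  a_3 = 2

2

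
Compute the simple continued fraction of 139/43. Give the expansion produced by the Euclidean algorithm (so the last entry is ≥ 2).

[3; 4, 3, 3]

139 = 3·43 + 10
43 = 4·10 + 3
10 = 3·3 + 1
3 = 3·1 + 0  (stop)
So 139/43 = [3; 4, 3, 3].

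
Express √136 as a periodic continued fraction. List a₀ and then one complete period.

[11; 1, 1, 1, 22]

a₀ = ⌊√136⌋ = 11.
With m₀=0, d₀=1 and mₖ₊₁ = dₖaₖ − mₖ, dₖ₊₁ = (n − mₖ₊₁²)/dₖ, aₖ₊₁ = ⌊(a₀+mₖ₊₁)/dₖ₊₁⌋:
  k=1: m=11, d=15, a=1
  k=2: m=4, d=8, a=1
  k=3: m=4, d=15, a=1
  k=4: m=11, d=1, a=22
d=1 and a=2a₀=22 at k=4, so the next step gives (m, d) = (11, 15) again — its k=1 value — and the period has length 4.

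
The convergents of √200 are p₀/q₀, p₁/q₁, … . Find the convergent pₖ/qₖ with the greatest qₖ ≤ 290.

2786/197

√200 = [14; 7, 28, …] (period length 2).
Convergents:
  p_0/q_0 = 14/1
  p_1/q_1 = 99/7
  p_2/q_2 = 2786/197
  p_3/q_3 = 19601/1386
q_2 = 197 ≤ 290 < 1386 = q_3, so the answer is 2786/197.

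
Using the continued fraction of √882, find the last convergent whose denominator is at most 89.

1871/63

√882 = [29; 1, 2, 3, 6, 3, 2, 1, 58, …] (period length 8).
Convergents:
  p_0/q_0 = 29/1
  p_1/q_1 = 30/1
  p_2/q_2 = 89/3
  p_3/q_3 = 297/10
  p_4/q_4 = 1871/63
  p_5/q_5 = 5910/199
q_4 = 63 ≤ 89 < 199 = q_5, so the answer is 1871/63.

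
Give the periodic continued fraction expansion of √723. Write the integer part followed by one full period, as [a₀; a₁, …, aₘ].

a₀ = ⌊√723⌋ = 26.

[26; 1, 7, 1, 52]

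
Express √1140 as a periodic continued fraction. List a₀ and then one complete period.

[33; 1, 3, 4, 3, 1, 66]

a₀ = ⌊√1140⌋ = 33.
With m₀=0, d₀=1 and mₖ₊₁ = dₖaₖ − mₖ, dₖ₊₁ = (n − mₖ₊₁²)/dₖ, aₖ₊₁ = ⌊(a₀+mₖ₊₁)/dₖ₊₁⌋:
  k=1: m=33, d=51, a=1
  k=2: m=18, d=16, a=3
  k=3: m=30, d=15, a=4
  k=4: m=30, d=16, a=3
  k=5: m=18, d=51, a=1
  k=6: m=33, d=1, a=66
d=1 and a=2a₀=66 at k=6, so the next step gives (m, d) = (33, 51) again — its k=1 value — and the period has length 6.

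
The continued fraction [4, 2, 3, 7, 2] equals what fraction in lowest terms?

Fold from the inside: start with 2/1.
  7 + 1/2 = 15/2
  3 + 2/15 = 47/15
  2 + 15/47 = 109/47
  4 + 47/109 = 483/109

483/109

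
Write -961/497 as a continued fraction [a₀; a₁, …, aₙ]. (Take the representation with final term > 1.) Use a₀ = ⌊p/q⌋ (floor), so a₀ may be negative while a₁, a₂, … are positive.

[-2; 15, 16, 2]

-961 = -2×497 + 33
497 = 15×33 + 2
33 = 16×2 + 1
2 = 2×1 + 0  (stop)
So -961/497 = [-2; 15, 16, 2].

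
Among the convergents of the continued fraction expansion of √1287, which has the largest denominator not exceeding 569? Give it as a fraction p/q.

20341/567

√1287 = [35; 1, 6, 1, 70, …] (period length 4).
Convergents:
  p_0/q_0 = 35/1
  p_1/q_1 = 36/1
  p_2/q_2 = 251/7
  p_3/q_3 = 287/8
  p_4/q_4 = 20341/567
  p_5/q_5 = 20628/575
q_4 = 567 ≤ 569 < 575 = q_5, so the answer is 20341/567.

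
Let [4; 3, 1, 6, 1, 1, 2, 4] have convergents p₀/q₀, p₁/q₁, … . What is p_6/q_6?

626/147

Using pₖ = aₖpₖ₋₁ + pₖ₋₂, qₖ = aₖqₖ₋₁ + qₖ₋₂ (with p₋₁=1, p₋₂=0, q₋₁=0, q₋₂=1):
  k=0: a=4, p=4, q=1
  k=1: a=3, p=13, q=3
  k=2: a=1, p=17, q=4
  k=3: a=6, p=115, q=27
  k=4: a=1, p=132, q=31
  k=5: a=1, p=247, q=58
  k=6: a=2, p=626, q=147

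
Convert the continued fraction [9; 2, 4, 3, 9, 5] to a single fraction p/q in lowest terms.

Fold from the inside: start with 5/1.
  9 + 1/5 = 46/5
  3 + 5/46 = 143/46
  4 + 46/143 = 618/143
  2 + 143/618 = 1379/618
  9 + 618/1379 = 13029/1379

13029/1379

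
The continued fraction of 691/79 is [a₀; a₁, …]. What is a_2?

2

691 = 8·79 + 59   →  a_0 = 8
79 = 1·59 + 20   →  a_1 = 1
59 = 2·20 + 19   →  a_2 = 2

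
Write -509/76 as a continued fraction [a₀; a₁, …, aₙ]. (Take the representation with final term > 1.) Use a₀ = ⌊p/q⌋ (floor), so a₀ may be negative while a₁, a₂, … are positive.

-509 = -7×76 + 23
76 = 3×23 + 7
23 = 3×7 + 2
7 = 3×2 + 1
2 = 2×1 + 0  (stop)
So -509/76 = [-7; 3, 3, 3, 2].

[-7; 3, 3, 3, 2]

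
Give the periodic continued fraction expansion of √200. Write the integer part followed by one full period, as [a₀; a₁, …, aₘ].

[14; 7, 28]

a₀ = ⌊√200⌋ = 14.
With m₀=0, d₀=1 and mₖ₊₁ = dₖaₖ − mₖ, dₖ₊₁ = (n − mₖ₊₁²)/dₖ, aₖ₊₁ = ⌊(a₀+mₖ₊₁)/dₖ₊₁⌋:
  k=1: m=14, d=4, a=7
  k=2: m=14, d=1, a=28
d=1 and a=2a₀=28 at k=2, so the next step gives (m, d) = (14, 4) again — its k=1 value — and the period has length 2.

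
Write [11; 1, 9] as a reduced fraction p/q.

119/10

Fold from the inside: start with 9/1.
  1 + 1/9 = 10/9
  11 + 9/10 = 119/10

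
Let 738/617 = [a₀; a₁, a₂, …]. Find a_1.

5

738 = 1·617 + 121   →  a_0 = 1
617 = 5·121 + 12   →  a_1 = 5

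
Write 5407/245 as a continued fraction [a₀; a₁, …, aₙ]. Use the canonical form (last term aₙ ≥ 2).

5407 = 22×245 + 17
245 = 14×17 + 7
17 = 2×7 + 3
7 = 2×3 + 1
3 = 3×1 + 0  (stop)
So 5407/245 = [22; 14, 2, 2, 3].

[22; 14, 2, 2, 3]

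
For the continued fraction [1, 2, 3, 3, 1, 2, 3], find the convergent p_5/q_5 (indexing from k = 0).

119/83

Using pₖ = aₖpₖ₋₁ + pₖ₋₂, qₖ = aₖqₖ₋₁ + qₖ₋₂ (with p₋₁=1, p₋₂=0, q₋₁=0, q₋₂=1):
  k=0: a=1, p=1, q=1
  k=1: a=2, p=3, q=2
  k=2: a=3, p=10, q=7
  k=3: a=3, p=33, q=23
  k=4: a=1, p=43, q=30
  k=5: a=2, p=119, q=83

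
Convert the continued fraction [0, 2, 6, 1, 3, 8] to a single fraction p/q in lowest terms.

Using pₖ = aₖpₖ₋₁ + pₖ₋₂ and qₖ = aₖqₖ₋₁ + qₖ₋₂:
  k=0: a=0, p=0, q=1
  k=1: a=2, p=1, q=2
  k=2: a=6, p=6, q=13
  k=3: a=1, p=7, q=15
  k=4: a=3, p=27, q=58
  k=5: a=8, p=223, q=479

223/479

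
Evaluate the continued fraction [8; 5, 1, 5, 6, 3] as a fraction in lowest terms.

5581/683

Using pₖ = aₖpₖ₋₁ + pₖ₋₂ and qₖ = aₖqₖ₋₁ + qₖ₋₂:
  k=0: a=8, p=8, q=1
  k=1: a=5, p=41, q=5
  k=2: a=1, p=49, q=6
  k=3: a=5, p=286, q=35
  k=4: a=6, p=1765, q=216
  k=5: a=3, p=5581, q=683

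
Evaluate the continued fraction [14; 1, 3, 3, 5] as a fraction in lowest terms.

Using pₖ = aₖpₖ₋₁ + pₖ₋₂ and qₖ = aₖqₖ₋₁ + qₖ₋₂:
  k=0: a=14, p=14, q=1
  k=1: a=1, p=15, q=1
  k=2: a=3, p=59, q=4
  k=3: a=3, p=192, q=13
  k=4: a=5, p=1019, q=69

1019/69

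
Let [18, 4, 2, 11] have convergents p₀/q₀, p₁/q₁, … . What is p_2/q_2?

Using pₖ = aₖpₖ₋₁ + pₖ₋₂, qₖ = aₖqₖ₋₁ + qₖ₋₂ (with p₋₁=1, p₋₂=0, q₋₁=0, q₋₂=1):
  k=0: a=18, p=18, q=1
  k=1: a=4, p=73, q=4
  k=2: a=2, p=164, q=9

164/9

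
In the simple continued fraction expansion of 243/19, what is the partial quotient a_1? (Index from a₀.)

1

243 = 12·19 + 15   →  a_0 = 12
19 = 1·15 + 4   →  a_1 = 1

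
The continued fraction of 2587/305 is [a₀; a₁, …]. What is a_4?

2587 = 8·305 + 147   →  a_0 = 8
305 = 2·147 + 11   →  a_1 = 2
147 = 13·11 + 4   →  a_2 = 13
11 = 2·4 + 3   →  a_3 = 2
4 = 1·3 + 1   →  a_4 = 1

1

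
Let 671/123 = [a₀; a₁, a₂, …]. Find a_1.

2

671 = 5·123 + 56   →  a_0 = 5
123 = 2·56 + 11   →  a_1 = 2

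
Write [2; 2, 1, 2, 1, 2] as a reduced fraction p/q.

71/30

Fold from the inside: start with 2/1.
  1 + 1/2 = 3/2
  2 + 2/3 = 8/3
  1 + 3/8 = 11/8
  2 + 8/11 = 30/11
  2 + 11/30 = 71/30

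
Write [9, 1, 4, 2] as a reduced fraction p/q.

Fold from the inside: start with 2/1.
  4 + 1/2 = 9/2
  1 + 2/9 = 11/9
  9 + 9/11 = 108/11

108/11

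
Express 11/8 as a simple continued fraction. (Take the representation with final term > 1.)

11 = 1·8 + 3
8 = 2·3 + 2
3 = 1·2 + 1
2 = 2·1 + 0  (stop)
So 11/8 = [1; 2, 1, 2].

[1; 2, 1, 2]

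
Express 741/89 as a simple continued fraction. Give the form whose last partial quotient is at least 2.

741 = 8·89 + 29
89 = 3·29 + 2
29 = 14·2 + 1
2 = 2·1 + 0  (stop)
So 741/89 = [8; 3, 14, 2].

[8; 3, 14, 2]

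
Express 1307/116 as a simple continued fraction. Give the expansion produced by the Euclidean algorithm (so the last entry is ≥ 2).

1307 = 11*116 + 31
116 = 3*31 + 23
31 = 1*23 + 8
23 = 2*8 + 7
8 = 1*7 + 1
7 = 7*1 + 0  (stop)
So 1307/116 = [11; 3, 1, 2, 1, 7].

[11; 3, 1, 2, 1, 7]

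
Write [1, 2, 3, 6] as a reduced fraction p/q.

Using pₖ = aₖpₖ₋₁ + pₖ₋₂ and qₖ = aₖqₖ₋₁ + qₖ₋₂:
  k=0: a=1, p=1, q=1
  k=1: a=2, p=3, q=2
  k=2: a=3, p=10, q=7
  k=3: a=6, p=63, q=44

63/44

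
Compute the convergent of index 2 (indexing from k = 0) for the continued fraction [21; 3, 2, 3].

Using pₖ = aₖpₖ₋₁ + pₖ₋₂, qₖ = aₖqₖ₋₁ + qₖ₋₂ (with p₋₁=1, p₋₂=0, q₋₁=0, q₋₂=1):
  k=0: a=21, p=21, q=1
  k=1: a=3, p=64, q=3
  k=2: a=2, p=149, q=7

149/7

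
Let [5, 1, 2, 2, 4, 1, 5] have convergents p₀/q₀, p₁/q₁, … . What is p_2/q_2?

17/3

Using pₖ = aₖpₖ₋₁ + pₖ₋₂, qₖ = aₖqₖ₋₁ + qₖ₋₂ (with p₋₁=1, p₋₂=0, q₋₁=0, q₋₂=1):
  k=0: a=5, p=5, q=1
  k=1: a=1, p=6, q=1
  k=2: a=2, p=17, q=3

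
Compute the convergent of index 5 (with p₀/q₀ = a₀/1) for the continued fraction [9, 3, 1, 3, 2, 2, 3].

Using pₖ = aₖpₖ₋₁ + pₖ₋₂, qₖ = aₖqₖ₋₁ + qₖ₋₂ (with p₋₁=1, p₋₂=0, q₋₁=0, q₋₂=1):
  k=0: a=9, p=9, q=1
  k=1: a=3, p=28, q=3
  k=2: a=1, p=37, q=4
  k=3: a=3, p=139, q=15
  k=4: a=2, p=315, q=34
  k=5: a=2, p=769, q=83

769/83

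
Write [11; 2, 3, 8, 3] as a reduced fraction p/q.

Using pₖ = aₖpₖ₋₁ + pₖ₋₂ and qₖ = aₖqₖ₋₁ + qₖ₋₂:
  k=0: a=11, p=11, q=1
  k=1: a=2, p=23, q=2
  k=2: a=3, p=80, q=7
  k=3: a=8, p=663, q=58
  k=4: a=3, p=2069, q=181

2069/181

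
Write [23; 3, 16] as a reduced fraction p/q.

Fold from the inside: start with 16/1.
  3 + 1/16 = 49/16
  23 + 16/49 = 1143/49

1143/49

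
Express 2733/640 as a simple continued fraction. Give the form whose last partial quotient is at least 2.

[4; 3, 1, 2, 3, 17]

2733 = 4×640 + 173
640 = 3×173 + 121
173 = 1×121 + 52
121 = 2×52 + 17
52 = 3×17 + 1
17 = 17×1 + 0  (stop)
So 2733/640 = [4; 3, 1, 2, 3, 17].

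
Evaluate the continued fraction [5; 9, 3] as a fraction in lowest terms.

Fold from the inside: start with 3/1.
  9 + 1/3 = 28/3
  5 + 3/28 = 143/28

143/28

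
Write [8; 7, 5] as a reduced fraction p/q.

Using pₖ = aₖpₖ₋₁ + pₖ₋₂ and qₖ = aₖqₖ₋₁ + qₖ₋₂:
  k=0: a=8, p=8, q=1
  k=1: a=7, p=57, q=7
  k=2: a=5, p=293, q=36

293/36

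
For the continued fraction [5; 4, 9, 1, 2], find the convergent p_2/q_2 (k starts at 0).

194/37

Using pₖ = aₖpₖ₋₁ + pₖ₋₂, qₖ = aₖqₖ₋₁ + qₖ₋₂ (with p₋₁=1, p₋₂=0, q₋₁=0, q₋₂=1):
  k=0: a=5, p=5, q=1
  k=1: a=4, p=21, q=4
  k=2: a=9, p=194, q=37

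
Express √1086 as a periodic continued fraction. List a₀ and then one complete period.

a₀ = ⌊√1086⌋ = 32.
With m₀=0, d₀=1 and mₖ₊₁ = dₖaₖ − mₖ, dₖ₊₁ = (n − mₖ₊₁²)/dₖ, aₖ₊₁ = ⌊(a₀+mₖ₊₁)/dₖ₊₁⌋:
  k=1: m=32, d=62, a=1
  k=2: m=30, d=3, a=20
  k=3: m=30, d=62, a=1
  k=4: m=32, d=1, a=64
d=1 and a=2a₀=64 at k=4, so the next step gives (m, d) = (32, 62) again — its k=1 value — and the period has length 4.

[32; 1, 20, 1, 64]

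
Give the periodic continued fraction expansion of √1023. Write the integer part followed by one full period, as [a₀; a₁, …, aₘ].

[31; 1, 62]

a₀ = ⌊√1023⌋ = 31.
With m₀=0, d₀=1 and mₖ₊₁ = dₖaₖ − mₖ, dₖ₊₁ = (n − mₖ₊₁²)/dₖ, aₖ₊₁ = ⌊(a₀+mₖ₊₁)/dₖ₊₁⌋:
  k=1: m=31, d=62, a=1
  k=2: m=31, d=1, a=62
d=1 and a=2a₀=62 at k=2, so the next step gives (m, d) = (31, 62) again — its k=1 value — and the period has length 2.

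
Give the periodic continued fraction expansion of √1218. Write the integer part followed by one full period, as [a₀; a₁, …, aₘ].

[34; 1, 8, 1, 68]

a₀ = ⌊√1218⌋ = 34.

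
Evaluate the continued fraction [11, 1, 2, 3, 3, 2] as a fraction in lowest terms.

889/76

Using pₖ = aₖpₖ₋₁ + pₖ₋₂ and qₖ = aₖqₖ₋₁ + qₖ₋₂:
  k=0: a=11, p=11, q=1
  k=1: a=1, p=12, q=1
  k=2: a=2, p=35, q=3
  k=3: a=3, p=117, q=10
  k=4: a=3, p=386, q=33
  k=5: a=2, p=889, q=76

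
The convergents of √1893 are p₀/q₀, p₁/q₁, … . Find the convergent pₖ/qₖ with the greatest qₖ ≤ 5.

√1893 = [43; 1, 1, 28, 1, 1, 86, …] (period length 6).
Convergents:
  p_0/q_0 = 43/1
  p_1/q_1 = 44/1
  p_2/q_2 = 87/2
  p_3/q_3 = 2480/57
q_2 = 2 ≤ 5 < 57 = q_3, so the answer is 87/2.

87/2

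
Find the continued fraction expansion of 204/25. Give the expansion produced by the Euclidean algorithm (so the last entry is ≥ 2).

204 = 8*25 + 4
25 = 6*4 + 1
4 = 4*1 + 0  (stop)
So 204/25 = [8; 6, 4].

[8; 6, 4]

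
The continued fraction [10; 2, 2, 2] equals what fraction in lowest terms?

125/12

Fold from the inside: start with 2/1.
  2 + 1/2 = 5/2
  2 + 2/5 = 12/5
  10 + 5/12 = 125/12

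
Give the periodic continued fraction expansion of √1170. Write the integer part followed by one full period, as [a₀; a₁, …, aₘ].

[34; 4, 1, 6, 1, 4, 68]

a₀ = ⌊√1170⌋ = 34.
With m₀=0, d₀=1 and mₖ₊₁ = dₖaₖ − mₖ, dₖ₊₁ = (n − mₖ₊₁²)/dₖ, aₖ₊₁ = ⌊(a₀+mₖ₊₁)/dₖ₊₁⌋:
  k=1: m=34, d=14, a=4
  k=2: m=22, d=49, a=1
  k=3: m=27, d=9, a=6
  k=4: m=27, d=49, a=1
  k=5: m=22, d=14, a=4
  k=6: m=34, d=1, a=68
d=1 and a=2a₀=68 at k=6, so the next step gives (m, d) = (34, 14) again — its k=1 value — and the period has length 6.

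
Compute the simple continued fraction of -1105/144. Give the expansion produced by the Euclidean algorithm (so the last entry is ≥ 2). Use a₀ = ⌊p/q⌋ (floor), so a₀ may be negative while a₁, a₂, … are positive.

[-8; 3, 15, 1, 2]

-1105 = -8·144 + 47
144 = 3·47 + 3
47 = 15·3 + 2
3 = 1·2 + 1
2 = 2·1 + 0  (stop)
So -1105/144 = [-8; 3, 15, 1, 2].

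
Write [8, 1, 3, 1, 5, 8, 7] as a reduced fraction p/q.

Using pₖ = aₖpₖ₋₁ + pₖ₋₂ and qₖ = aₖqₖ₋₁ + qₖ₋₂:
  k=0: a=8, p=8, q=1
  k=1: a=1, p=9, q=1
  k=2: a=3, p=35, q=4
  k=3: a=1, p=44, q=5
  k=4: a=5, p=255, q=29
  k=5: a=8, p=2084, q=237
  k=6: a=7, p=14843, q=1688

14843/1688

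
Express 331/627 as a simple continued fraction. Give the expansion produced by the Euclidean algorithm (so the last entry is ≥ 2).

331 = 0·627 + 331
627 = 1·331 + 296
331 = 1·296 + 35
296 = 8·35 + 16
35 = 2·16 + 3
16 = 5·3 + 1
3 = 3·1 + 0  (stop)
So 331/627 = [0; 1, 1, 8, 2, 5, 3].

[0; 1, 1, 8, 2, 5, 3]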